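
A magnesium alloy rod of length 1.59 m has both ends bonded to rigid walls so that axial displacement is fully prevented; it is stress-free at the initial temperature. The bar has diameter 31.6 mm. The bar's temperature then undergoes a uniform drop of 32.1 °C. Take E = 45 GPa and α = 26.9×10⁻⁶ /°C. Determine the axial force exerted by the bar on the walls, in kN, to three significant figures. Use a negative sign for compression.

30.5 kN

Free thermal expansion αLΔT = 26.9e-6 · 1590 · -32.1 = -1.373 mm.
The walls impose strain ε = −(-1.373)/1590 = 8.6349e-04; σ = Eε = 45000 · 8.6349e-04 = 38.86 MPa.
Wall reaction R = σ·A = 38.86·784.3 = 30470 N = 30.47 kN.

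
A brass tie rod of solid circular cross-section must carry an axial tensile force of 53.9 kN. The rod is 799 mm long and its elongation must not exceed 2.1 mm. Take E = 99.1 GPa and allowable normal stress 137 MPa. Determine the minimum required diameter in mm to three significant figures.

22.4 mm

Required area A ≥ P/σ_allow = 53900/137 = 393.4 mm².
For a solid circular section, d ≥ √(4A/π) = 22.38 mm.
Elongation limit: A ≥ PL/(Eδ_allow) = 53900·799/(99100·2.1) = 206.9 mm² ⇒ d ≥ 16.23 mm.
The stress limit governs.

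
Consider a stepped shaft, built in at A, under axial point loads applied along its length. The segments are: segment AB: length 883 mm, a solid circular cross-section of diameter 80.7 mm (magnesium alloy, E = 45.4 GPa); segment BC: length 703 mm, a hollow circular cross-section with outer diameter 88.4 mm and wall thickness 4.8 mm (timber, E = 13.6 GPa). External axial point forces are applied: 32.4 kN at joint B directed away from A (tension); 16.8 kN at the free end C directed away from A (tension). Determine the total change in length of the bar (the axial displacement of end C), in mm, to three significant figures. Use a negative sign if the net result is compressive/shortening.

0.876 mm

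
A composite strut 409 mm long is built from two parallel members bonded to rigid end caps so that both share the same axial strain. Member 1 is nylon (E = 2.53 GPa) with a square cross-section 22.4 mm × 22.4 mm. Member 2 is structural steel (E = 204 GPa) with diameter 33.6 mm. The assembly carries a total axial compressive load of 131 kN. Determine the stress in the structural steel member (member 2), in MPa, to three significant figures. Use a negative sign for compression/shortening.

-147 MPa

A_1 = 501.8 mm².
A_2 = 886.7 mm².
Equal strain + equilibrium ⇒ each member carries load in proportion to AE: A₁E₁ = 1269000 N, A₂E₂ = 180900000 N, ΣAE = 182200000 N.
σ₂ = P·E₂/ΣAE = -131000·204000/182200000 = -146.7 MPa.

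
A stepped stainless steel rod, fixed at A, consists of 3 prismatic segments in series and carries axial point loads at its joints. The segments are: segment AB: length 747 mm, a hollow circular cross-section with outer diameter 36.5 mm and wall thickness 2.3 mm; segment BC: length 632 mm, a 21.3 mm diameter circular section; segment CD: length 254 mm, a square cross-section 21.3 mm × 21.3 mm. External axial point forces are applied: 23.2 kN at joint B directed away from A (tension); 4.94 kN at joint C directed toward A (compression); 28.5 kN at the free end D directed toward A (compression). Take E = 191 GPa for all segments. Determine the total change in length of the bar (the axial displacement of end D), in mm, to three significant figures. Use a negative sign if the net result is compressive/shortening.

Internal axial forces (sectioning from the free end, tension +): N_CD = -28.5 kN, N_BC = -33.44 kN, N_AB = -10.24 kN.
A_AB = 247.1 mm².
A_BC = 356.3 mm².
A_CD = 453.7 mm².
δ_AB = -10240·747/(247.1·191000) = -0.1621 mm
δ_BC = -33440·632/(356.3·191000) = -0.3105 mm
δ_CD = -28500·254/(453.7·191000) = -0.08354 mm
δ = Σδ_i = -0.5561 mm.

-0.556 mm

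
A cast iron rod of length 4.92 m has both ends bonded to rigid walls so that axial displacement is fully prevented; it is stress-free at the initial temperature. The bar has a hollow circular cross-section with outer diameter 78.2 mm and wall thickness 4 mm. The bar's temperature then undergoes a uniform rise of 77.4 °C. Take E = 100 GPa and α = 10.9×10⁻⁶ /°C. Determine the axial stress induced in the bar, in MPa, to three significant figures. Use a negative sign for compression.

Free thermal expansion αLΔT = 10.9e-6 · 4920 · 77.4 = 4.151 mm.
The walls impose strain ε = −(4.151)/4920 = -8.4366e-04; σ = Eε = 100000 · -8.4366e-04 = -84.37 MPa.

-84.4 MPa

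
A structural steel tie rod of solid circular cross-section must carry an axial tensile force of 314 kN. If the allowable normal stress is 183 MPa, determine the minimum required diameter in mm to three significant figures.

46.7 mm

Required area A ≥ P/σ_allow = 314000/183 = 1716 mm².
For a solid circular section, d ≥ √(4A/π) = 46.74 mm.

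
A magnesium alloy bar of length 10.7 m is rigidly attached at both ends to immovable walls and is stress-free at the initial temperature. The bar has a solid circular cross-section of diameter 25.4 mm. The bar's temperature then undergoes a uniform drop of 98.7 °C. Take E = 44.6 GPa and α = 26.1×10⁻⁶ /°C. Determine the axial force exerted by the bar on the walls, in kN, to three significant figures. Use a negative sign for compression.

58.2 kN

Free thermal expansion αLΔT = 26.1e-6 · 10700 · -98.7 = -27.56 mm.
The walls impose strain ε = −(-27.56)/10700 = 2.5761e-03; σ = Eε = 44600 · 2.5761e-03 = 114.9 MPa.
Wall reaction R = σ·A = 114.9·506.7 = 58220 N = 58.22 kN.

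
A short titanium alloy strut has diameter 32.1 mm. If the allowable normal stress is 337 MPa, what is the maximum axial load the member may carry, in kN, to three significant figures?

273 kN

A = 809.3 mm².
P_max = σ_allow · A = 337 · 809.3 = 272700 N = 272.7 kN.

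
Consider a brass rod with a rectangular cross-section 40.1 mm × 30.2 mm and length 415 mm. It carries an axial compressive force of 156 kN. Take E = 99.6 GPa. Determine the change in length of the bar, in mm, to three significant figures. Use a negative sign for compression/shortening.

-0.537 mm

A = 1211 mm².
δ_mech = NL/(AE) = -156000·415/(1211·99600) = -0.5367 mm.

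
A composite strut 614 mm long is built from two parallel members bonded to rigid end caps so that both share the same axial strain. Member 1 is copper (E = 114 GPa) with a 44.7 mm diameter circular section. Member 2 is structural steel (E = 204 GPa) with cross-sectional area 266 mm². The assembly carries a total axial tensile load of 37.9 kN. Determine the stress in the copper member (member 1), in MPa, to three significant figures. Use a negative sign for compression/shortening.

18.5 MPa

A_1 = 1569 mm².
Equal strain + equilibrium ⇒ each member carries load in proportion to AE: A₁E₁ = 178900000 N, A₂E₂ = 54260000 N, ΣAE = 233200000 N.
σ₁ = P·E₁/ΣAE = 37900·114000/233200000 = 18.53 MPa.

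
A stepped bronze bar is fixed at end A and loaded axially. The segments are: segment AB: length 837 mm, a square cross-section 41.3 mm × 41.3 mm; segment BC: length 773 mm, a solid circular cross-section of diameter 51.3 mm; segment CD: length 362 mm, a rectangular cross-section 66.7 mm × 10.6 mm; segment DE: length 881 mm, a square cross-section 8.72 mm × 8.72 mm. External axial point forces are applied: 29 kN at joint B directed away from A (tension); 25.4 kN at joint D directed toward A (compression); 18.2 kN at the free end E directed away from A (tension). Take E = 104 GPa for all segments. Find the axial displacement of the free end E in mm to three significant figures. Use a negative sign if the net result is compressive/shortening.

Internal axial forces (sectioning from the free end, tension +): N_DE = 18.2 kN, N_CD = -7.2 kN, N_BC = -7.2 kN, N_AB = 21.8 kN.
A_AB = 1706 mm².
A_BC = 2067 mm².
A_CD = 707 mm².
A_DE = 76.04 mm².
δ_AB = 21800·837/(1706·104000) = 0.1029 mm
δ_BC = -7200·773/(2067·104000) = -0.02589 mm
δ_CD = -7200·362/(707·104000) = -0.03545 mm
δ_DE = 18200·881/(76.04·104000) = 2.028 mm
δ = Σδ_i = 2.069 mm.

2.07 mm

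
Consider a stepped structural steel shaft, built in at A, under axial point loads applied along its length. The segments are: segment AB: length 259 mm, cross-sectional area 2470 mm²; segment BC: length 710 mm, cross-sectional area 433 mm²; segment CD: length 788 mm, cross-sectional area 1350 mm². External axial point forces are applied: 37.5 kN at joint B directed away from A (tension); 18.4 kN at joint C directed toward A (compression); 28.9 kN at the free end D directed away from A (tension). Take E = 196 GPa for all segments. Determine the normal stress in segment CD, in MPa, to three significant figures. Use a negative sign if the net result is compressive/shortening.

Internal axial forces (sectioning from the free end, tension +): N_CD = 28.9 kN, N_BC = 10.5 kN, N_AB = 48 kN.
σ_CD = N_CD/A_CD = 28900/1350 = 21.41 MPa.

21.4 MPa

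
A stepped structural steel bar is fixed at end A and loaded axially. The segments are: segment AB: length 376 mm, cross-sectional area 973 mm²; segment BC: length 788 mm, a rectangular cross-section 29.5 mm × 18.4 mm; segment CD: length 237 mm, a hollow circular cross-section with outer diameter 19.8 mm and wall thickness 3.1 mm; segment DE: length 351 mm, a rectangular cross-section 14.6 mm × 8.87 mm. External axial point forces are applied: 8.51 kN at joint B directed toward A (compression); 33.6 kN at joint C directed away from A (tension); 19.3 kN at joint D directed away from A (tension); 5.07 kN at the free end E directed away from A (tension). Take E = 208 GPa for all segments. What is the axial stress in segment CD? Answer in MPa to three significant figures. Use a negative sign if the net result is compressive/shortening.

150 MPa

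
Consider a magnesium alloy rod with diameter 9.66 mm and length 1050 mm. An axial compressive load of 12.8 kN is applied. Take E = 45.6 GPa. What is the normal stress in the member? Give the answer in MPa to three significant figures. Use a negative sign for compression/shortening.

-175 MPa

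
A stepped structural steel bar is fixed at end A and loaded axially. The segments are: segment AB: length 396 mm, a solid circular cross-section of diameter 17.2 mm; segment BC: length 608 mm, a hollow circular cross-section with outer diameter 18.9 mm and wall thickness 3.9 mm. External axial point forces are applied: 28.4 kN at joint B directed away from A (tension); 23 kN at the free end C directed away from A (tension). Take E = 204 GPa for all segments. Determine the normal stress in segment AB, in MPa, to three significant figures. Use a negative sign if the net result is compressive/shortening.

221 MPa

Internal axial forces (sectioning from the free end, tension +): N_BC = 23 kN, N_AB = 51.4 kN.
A_AB = 232.4 mm².
σ_AB = N_AB/A_AB = 51400/232.4 = 221.2 MPa.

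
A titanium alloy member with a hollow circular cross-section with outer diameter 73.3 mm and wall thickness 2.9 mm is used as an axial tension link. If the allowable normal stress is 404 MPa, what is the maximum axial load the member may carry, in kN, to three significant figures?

A = 641.4 mm².
P_max = σ_allow · A = 404 · 641.4 = 259100 N = 259.1 kN.

259 kN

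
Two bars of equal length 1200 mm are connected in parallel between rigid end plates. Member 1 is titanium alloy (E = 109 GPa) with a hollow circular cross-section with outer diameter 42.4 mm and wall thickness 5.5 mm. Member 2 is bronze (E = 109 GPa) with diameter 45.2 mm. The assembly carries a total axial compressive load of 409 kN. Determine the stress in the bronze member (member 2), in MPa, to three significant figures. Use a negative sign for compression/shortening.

A_1 = 637.6 mm².
A_2 = 1605 mm².
Equal strain + equilibrium ⇒ each member carries load in proportion to AE: A₁E₁ = 69500000 N, A₂E₂ = 174900000 N, ΣAE = 244400000 N.
σ₂ = P·E₂/ΣAE = -409000·109000/244400000 = -182.4 MPa.

-182 MPa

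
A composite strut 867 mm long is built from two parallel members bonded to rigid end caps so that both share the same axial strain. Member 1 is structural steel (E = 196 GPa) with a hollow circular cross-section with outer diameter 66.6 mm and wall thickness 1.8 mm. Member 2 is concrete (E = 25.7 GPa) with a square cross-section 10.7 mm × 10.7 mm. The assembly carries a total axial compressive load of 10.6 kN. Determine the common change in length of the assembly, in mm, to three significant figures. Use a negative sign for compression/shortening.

-0.123 mm

A_1 = 366.4 mm².
A_2 = 114.5 mm².
Equal strain + equilibrium ⇒ each member carries load in proportion to AE: A₁E₁ = 71820000 N, A₂E₂ = 2942000 N, ΣAE = 74760000 N.
δ = PL/ΣAE = -10600·867/74760000 = -0.1229 mm.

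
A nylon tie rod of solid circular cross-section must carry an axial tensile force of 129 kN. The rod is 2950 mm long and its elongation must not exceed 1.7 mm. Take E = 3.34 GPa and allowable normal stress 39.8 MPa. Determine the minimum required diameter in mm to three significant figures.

Required area A ≥ P/σ_allow = 129000/39.8 = 3241 mm².
For a solid circular section, d ≥ √(4A/π) = 64.24 mm.
Elongation limit: A ≥ PL/(Eδ_allow) = 129000·2950/(3340·1.7) = 67020 mm² ⇒ d ≥ 292.1 mm.
The elongation limit governs.

292 mm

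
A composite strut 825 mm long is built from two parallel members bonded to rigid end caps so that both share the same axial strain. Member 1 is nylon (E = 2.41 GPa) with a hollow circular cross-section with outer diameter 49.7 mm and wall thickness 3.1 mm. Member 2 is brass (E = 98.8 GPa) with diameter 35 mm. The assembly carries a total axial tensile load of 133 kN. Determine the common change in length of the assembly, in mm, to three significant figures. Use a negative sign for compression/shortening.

1.14 mm

A_1 = 453.8 mm².
A_2 = 962.1 mm².
Equal strain + equilibrium ⇒ each member carries load in proportion to AE: A₁E₁ = 1094000 N, A₂E₂ = 95060000 N, ΣAE = 96150000 N.
δ = PL/ΣAE = 133000·825/96150000 = 1.141 mm.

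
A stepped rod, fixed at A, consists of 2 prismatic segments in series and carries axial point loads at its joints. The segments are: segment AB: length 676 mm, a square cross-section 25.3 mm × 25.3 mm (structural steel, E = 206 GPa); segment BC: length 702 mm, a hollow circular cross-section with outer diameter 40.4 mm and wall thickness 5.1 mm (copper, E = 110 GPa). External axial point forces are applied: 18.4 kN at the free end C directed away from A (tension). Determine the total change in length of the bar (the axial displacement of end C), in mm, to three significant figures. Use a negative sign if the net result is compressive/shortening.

0.302 mm

Internal axial forces (sectioning from the free end, tension +): N_BC = 18.4 kN, N_AB = 18.4 kN.
A_AB = 640.1 mm².
A_BC = 565.6 mm².
δ_AB = 18400·676/(640.1·206000) = 0.09433 mm
δ_BC = 18400·702/(565.6·110000) = 0.2076 mm
δ = Σδ_i = 0.302 mm.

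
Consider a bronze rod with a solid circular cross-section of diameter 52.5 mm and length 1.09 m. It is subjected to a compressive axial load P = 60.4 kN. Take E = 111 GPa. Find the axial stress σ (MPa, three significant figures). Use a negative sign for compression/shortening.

-27.9 MPa

A = 2165 mm².
σ = N/A = -60400/2165 = -27.9 MPa.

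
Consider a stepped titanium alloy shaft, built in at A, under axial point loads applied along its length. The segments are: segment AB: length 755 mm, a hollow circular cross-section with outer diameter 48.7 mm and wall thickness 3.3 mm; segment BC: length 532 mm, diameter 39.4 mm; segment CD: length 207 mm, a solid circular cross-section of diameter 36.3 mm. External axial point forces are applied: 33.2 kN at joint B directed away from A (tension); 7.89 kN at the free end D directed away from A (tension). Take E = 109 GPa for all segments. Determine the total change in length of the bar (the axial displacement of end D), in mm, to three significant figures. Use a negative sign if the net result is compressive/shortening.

Internal axial forces (sectioning from the free end, tension +): N_CD = 7.89 kN, N_BC = 7.89 kN, N_AB = 41.09 kN.
A_AB = 470.7 mm².
A_BC = 1219 mm².
A_CD = 1035 mm².
δ_AB = 41090·755/(470.7·109000) = 0.6047 mm
δ_BC = 7890·532/(1219·109000) = 0.03158 mm
δ_CD = 7890·207/(1035·109000) = 0.01448 mm
δ = Σδ_i = 0.6508 mm.

0.651 mm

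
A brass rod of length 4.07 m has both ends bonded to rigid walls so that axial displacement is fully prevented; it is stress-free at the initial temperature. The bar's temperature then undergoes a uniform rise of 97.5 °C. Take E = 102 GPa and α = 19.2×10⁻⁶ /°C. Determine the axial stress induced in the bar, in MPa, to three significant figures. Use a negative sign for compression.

-191 MPa

Free thermal expansion αLΔT = 19.2e-6 · 4070 · 97.5 = 7.619 mm.
The walls impose strain ε = −(7.619)/4070 = -1.8720e-03; σ = Eε = 102000 · -1.8720e-03 = -190.9 MPa.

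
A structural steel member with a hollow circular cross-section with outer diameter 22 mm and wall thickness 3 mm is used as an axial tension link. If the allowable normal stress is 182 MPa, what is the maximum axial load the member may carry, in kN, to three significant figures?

32.6 kN

A = 179.1 mm².
P_max = σ_allow · A = 182 · 179.1 = 32590 N = 32.59 kN.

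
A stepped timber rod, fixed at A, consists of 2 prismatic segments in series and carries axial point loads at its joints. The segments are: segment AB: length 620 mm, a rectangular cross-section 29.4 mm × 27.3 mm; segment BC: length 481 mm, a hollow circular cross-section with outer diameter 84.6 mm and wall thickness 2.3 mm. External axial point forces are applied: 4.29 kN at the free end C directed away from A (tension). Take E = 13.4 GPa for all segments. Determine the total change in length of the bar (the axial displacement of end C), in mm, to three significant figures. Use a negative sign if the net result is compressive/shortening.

0.506 mm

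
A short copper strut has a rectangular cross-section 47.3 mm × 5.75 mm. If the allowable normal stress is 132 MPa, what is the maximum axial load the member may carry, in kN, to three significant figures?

A = 272 mm².
P_max = σ_allow · A = 132 · 272 = 35900 N = 35.9 kN.

35.9 kN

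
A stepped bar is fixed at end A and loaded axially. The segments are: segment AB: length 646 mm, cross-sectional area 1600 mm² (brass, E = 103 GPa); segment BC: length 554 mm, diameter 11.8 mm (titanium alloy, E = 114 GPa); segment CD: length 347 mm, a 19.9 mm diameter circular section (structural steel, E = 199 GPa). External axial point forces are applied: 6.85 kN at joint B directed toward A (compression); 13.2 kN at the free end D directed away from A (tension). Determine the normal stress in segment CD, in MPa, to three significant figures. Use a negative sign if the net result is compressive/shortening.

42.4 MPa

Internal axial forces (sectioning from the free end, tension +): N_CD = 13.2 kN, N_BC = 13.2 kN, N_AB = 6.35 kN.
A_CD = 311 mm².
σ_CD = N_CD/A_CD = 13200/311 = 42.44 MPa.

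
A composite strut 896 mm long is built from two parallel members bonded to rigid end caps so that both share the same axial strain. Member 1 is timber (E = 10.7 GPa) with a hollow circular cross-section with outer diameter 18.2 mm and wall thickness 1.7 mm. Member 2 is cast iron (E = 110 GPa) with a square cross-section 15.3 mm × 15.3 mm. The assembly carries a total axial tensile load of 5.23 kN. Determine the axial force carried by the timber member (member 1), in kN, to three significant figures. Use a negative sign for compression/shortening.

0.185 kN

A_1 = 88.12 mm².
A_2 = 234.1 mm².
Equal strain + equilibrium ⇒ each member carries load in proportion to AE: A₁E₁ = 942900 N, A₂E₂ = 25750000 N, ΣAE = 26690000 N.
F₁ = P·A₁E₁/ΣAE = 5230·942900/26690000 = 184.7 N.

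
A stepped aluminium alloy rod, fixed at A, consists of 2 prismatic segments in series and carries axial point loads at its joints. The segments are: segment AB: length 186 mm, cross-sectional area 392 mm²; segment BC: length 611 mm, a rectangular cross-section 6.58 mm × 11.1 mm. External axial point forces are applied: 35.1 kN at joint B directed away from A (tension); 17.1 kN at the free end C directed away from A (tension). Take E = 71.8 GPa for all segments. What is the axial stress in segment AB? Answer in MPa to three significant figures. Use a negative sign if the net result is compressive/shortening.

Internal axial forces (sectioning from the free end, tension +): N_BC = 17.1 kN, N_AB = 52.2 kN.
σ_AB = N_AB/A_AB = 52200/392 = 133.2 MPa.

133 MPa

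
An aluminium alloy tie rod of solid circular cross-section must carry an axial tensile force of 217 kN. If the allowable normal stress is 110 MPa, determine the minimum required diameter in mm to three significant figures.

Required area A ≥ P/σ_allow = 217000/110 = 1973 mm².
For a solid circular section, d ≥ √(4A/π) = 50.12 mm.

50.1 mm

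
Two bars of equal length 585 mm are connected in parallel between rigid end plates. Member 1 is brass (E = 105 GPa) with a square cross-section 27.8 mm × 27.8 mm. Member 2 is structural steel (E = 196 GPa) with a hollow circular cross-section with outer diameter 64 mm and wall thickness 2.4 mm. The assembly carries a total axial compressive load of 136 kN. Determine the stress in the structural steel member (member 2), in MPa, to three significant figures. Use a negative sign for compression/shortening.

A_1 = 772.8 mm².
A_2 = 464.5 mm².
Equal strain + equilibrium ⇒ each member carries load in proportion to AE: A₁E₁ = 81150000 N, A₂E₂ = 91030000 N, ΣAE = 172200000 N.
σ₂ = P·E₂/ΣAE = -136000·196000/172200000 = -154.8 MPa.

-155 MPa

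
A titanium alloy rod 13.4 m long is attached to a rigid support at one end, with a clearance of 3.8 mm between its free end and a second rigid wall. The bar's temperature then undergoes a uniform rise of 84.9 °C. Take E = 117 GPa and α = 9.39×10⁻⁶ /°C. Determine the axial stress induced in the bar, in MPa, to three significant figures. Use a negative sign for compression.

Free thermal expansion αLΔT = 9.39e-6 · 13400 · 84.9 = 10.68 mm.
The walls engage after the gap closes; constrained expansion = 10.68 − 3.8 = 6.883 mm.
The walls impose strain ε = −(6.883)/13400 = -5.1363e-04; σ = Eε = 117000 · -5.1363e-04 = -60.09 MPa.

-60.1 MPa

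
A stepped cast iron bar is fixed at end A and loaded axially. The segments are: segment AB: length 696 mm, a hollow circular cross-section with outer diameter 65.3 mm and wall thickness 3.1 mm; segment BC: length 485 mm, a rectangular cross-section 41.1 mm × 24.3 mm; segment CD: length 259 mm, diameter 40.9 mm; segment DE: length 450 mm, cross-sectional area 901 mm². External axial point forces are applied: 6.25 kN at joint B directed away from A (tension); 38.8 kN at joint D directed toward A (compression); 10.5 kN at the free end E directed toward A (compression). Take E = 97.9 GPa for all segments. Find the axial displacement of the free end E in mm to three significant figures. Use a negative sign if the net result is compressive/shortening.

Internal axial forces (sectioning from the free end, tension +): N_DE = -10.5 kN, N_CD = -49.3 kN, N_BC = -49.3 kN, N_AB = -43.05 kN.
A_AB = 605.8 mm².
A_BC = 998.7 mm².
A_CD = 1314 mm².
δ_AB = -43050·696/(605.8·97900) = -0.5052 mm
δ_BC = -49300·485/(998.7·97900) = -0.2445 mm
δ_CD = -49300·259/(1314·97900) = -0.09927 mm
δ_DE = -10500·450/(901·97900) = -0.05357 mm
δ = Σδ_i = -0.9026 mm.

-0.903 mm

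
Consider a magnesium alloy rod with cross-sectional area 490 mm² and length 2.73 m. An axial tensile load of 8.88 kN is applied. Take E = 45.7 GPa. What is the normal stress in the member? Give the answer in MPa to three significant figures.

18.1 MPa

σ = N/A = 8880/490 = 18.12 MPa.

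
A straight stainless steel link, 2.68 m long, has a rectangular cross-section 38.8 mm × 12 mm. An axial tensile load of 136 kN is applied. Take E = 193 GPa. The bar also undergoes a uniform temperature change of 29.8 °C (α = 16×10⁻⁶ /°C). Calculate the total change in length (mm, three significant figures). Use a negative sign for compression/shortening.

A = 465.6 mm².
δ_mech = NL/(AE) = 136000·2680/(465.6·193000) = 4.056 mm.
δ_thermal = αLΔT = 16e-6·2680·29.8 = 1.278 mm.
δ = δ_mech + δ_thermal = 5.334 mm.

5.33 mm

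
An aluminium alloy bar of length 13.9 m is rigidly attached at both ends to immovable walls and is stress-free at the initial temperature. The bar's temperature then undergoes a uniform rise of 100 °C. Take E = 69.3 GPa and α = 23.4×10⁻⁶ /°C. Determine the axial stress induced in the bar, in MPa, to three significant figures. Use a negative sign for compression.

Free thermal expansion αLΔT = 23.4e-6 · 13900 · 100 = 32.53 mm.
The walls impose strain ε = −(32.53)/13900 = -2.3400e-03; σ = Eε = 69300 · -2.3400e-03 = -162.2 MPa.

-162 MPa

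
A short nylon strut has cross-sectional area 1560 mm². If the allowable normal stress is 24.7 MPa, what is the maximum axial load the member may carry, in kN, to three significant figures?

P_max = σ_allow · A = 24.7 · 1560 = 38530 N = 38.53 kN.

38.5 kN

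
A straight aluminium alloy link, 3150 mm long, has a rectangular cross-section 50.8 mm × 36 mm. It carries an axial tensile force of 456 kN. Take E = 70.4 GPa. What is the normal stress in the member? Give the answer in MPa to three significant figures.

249 MPa

A = 1829 mm².
σ = N/A = 456000/1829 = 249.3 MPa.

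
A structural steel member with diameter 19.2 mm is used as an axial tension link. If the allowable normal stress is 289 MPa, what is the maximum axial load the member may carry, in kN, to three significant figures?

83.7 kN

A = 289.5 mm².
P_max = σ_allow · A = 289 · 289.5 = 83670 N = 83.67 kN.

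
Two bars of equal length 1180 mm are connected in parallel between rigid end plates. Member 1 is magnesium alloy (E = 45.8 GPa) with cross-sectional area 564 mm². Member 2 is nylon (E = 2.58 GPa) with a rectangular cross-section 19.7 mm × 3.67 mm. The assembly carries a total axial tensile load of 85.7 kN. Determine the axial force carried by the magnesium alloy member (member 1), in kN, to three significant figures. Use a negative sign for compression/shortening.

A_2 = 72.3 mm².
Equal strain + equilibrium ⇒ each member carries load in proportion to AE: A₁E₁ = 25830000 N, A₂E₂ = 186500 N, ΣAE = 26020000 N.
F₁ = P·A₁E₁/ΣAE = 85700·25830000/26020000 = 85090 N.

85.1 kN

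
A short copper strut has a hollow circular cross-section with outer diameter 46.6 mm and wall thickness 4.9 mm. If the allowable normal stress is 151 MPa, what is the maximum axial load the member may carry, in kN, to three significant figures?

96.9 kN

A = 641.9 mm².
P_max = σ_allow · A = 151 · 641.9 = 96930 N = 96.93 kN.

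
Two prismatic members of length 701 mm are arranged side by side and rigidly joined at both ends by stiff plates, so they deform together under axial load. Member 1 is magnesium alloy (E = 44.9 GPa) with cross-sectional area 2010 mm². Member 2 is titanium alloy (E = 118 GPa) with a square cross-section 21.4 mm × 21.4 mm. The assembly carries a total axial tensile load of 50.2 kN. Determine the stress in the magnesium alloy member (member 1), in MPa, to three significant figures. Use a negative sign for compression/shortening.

15.6 MPa

A_2 = 458 mm².
Equal strain + equilibrium ⇒ each member carries load in proportion to AE: A₁E₁ = 90250000 N, A₂E₂ = 54040000 N, ΣAE = 144300000 N.
σ₁ = P·E₁/ΣAE = 50200·44900/144300000 = 15.62 MPa.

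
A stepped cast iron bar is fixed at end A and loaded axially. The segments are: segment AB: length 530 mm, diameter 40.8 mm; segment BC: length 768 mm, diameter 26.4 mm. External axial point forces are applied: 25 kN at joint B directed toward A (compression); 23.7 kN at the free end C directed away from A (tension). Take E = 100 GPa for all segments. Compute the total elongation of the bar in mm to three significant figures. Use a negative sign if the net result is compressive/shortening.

0.327 mm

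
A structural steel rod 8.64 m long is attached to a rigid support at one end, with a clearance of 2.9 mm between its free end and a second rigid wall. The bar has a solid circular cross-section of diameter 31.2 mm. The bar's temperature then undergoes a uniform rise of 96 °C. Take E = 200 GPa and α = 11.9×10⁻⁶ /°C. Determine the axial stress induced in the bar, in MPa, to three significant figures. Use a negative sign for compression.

Free thermal expansion αLΔT = 11.9e-6 · 8640 · 96 = 9.87 mm.
The walls engage after the gap closes; constrained expansion = 9.87 − 2.9 = 6.97 mm.
The walls impose strain ε = −(6.97)/8640 = -8.0675e-04; σ = Eε = 200000 · -8.0675e-04 = -161.4 MPa.

-161 MPa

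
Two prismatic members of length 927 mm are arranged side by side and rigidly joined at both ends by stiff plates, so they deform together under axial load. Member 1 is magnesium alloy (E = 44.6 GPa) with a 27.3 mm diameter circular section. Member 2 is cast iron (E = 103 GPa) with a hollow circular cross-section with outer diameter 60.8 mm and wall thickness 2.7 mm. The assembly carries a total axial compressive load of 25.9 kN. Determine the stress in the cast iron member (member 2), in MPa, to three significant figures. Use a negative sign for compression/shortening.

A_1 = 585.3 mm².
A_2 = 492.8 mm².
Equal strain + equilibrium ⇒ each member carries load in proportion to AE: A₁E₁ = 26110000 N, A₂E₂ = 50760000 N, ΣAE = 76870000 N.
σ₂ = P·E₂/ΣAE = -25900·103000/76870000 = -34.71 MPa.

-34.7 MPa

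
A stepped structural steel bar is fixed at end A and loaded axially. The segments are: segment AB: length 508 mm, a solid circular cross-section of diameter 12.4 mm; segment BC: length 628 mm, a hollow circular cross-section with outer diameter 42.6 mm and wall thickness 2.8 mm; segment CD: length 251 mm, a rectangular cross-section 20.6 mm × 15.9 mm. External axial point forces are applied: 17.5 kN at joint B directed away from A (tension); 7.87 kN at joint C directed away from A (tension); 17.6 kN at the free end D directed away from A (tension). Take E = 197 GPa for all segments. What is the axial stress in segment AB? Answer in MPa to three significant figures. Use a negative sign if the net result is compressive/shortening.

Internal axial forces (sectioning from the free end, tension +): N_CD = 17.6 kN, N_BC = 25.47 kN, N_AB = 42.97 kN.
A_AB = 120.8 mm².
σ_AB = N_AB/A_AB = 42970/120.8 = 355.8 MPa.

356 MPa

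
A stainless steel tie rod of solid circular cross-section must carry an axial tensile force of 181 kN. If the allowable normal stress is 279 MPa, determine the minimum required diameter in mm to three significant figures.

28.7 mm

Required area A ≥ P/σ_allow = 181000/279 = 648.7 mm².
For a solid circular section, d ≥ √(4A/π) = 28.74 mm.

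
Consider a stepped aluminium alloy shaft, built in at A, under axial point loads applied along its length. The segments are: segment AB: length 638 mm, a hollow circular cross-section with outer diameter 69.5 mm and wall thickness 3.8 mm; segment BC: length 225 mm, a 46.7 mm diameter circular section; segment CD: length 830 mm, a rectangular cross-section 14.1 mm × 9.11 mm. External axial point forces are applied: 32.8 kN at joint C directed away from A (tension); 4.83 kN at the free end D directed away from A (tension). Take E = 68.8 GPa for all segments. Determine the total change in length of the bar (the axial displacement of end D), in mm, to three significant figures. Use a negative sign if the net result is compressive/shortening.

0.970 mm

Internal axial forces (sectioning from the free end, tension +): N_CD = 4.83 kN, N_BC = 37.63 kN, N_AB = 37.63 kN.
A_AB = 784.3 mm².
A_BC = 1713 mm².
A_CD = 128.5 mm².
δ_AB = 37630·638/(784.3·68800) = 0.4449 mm
δ_BC = 37630·225/(1713·68800) = 0.07185 mm
δ_CD = 4830·830/(128.5·68800) = 0.4536 mm
δ = Σδ_i = 0.9704 mm.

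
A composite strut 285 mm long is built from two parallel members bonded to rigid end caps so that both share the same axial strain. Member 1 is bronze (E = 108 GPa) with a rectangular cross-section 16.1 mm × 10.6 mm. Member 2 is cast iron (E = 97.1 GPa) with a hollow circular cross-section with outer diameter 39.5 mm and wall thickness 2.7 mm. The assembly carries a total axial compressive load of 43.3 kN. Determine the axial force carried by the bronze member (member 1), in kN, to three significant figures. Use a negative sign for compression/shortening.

-16.4 kN

A_1 = 170.7 mm².
A_2 = 312.1 mm².
Equal strain + equilibrium ⇒ each member carries load in proportion to AE: A₁E₁ = 18430000 N, A₂E₂ = 30310000 N, ΣAE = 48740000 N.
F₁ = P·A₁E₁/ΣAE = -43300·18430000/48740000 = -16370 N.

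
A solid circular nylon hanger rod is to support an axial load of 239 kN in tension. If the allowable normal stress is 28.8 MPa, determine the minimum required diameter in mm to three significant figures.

Required area A ≥ P/σ_allow = 239000/28.8 = 8299 mm².
For a solid circular section, d ≥ √(4A/π) = 102.8 mm.

103 mm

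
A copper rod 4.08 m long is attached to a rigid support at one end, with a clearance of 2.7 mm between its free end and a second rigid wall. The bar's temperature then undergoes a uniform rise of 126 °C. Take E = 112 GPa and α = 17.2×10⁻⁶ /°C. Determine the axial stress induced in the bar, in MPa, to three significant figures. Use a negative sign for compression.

Free thermal expansion αLΔT = 17.2e-6 · 4080 · 126 = 8.842 mm.
The walls engage after the gap closes; constrained expansion = 8.842 − 2.7 = 6.142 mm.
The walls impose strain ε = −(6.142)/4080 = -1.5054e-03; σ = Eε = 112000 · -1.5054e-03 = -168.6 MPa.

-169 MPa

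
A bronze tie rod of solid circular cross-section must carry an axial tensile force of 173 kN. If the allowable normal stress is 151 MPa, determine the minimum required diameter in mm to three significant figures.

Required area A ≥ P/σ_allow = 173000/151 = 1146 mm².
For a solid circular section, d ≥ √(4A/π) = 38.19 mm.

38.2 mm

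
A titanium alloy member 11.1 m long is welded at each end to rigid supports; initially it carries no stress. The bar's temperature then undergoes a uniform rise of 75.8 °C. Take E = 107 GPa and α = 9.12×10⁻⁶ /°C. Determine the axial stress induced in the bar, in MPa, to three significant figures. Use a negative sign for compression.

-74.0 MPa

Free thermal expansion αLΔT = 9.12e-6 · 11100 · 75.8 = 7.673 mm.
The walls impose strain ε = −(7.673)/11100 = -6.9130e-04; σ = Eε = 107000 · -6.9130e-04 = -73.97 MPa.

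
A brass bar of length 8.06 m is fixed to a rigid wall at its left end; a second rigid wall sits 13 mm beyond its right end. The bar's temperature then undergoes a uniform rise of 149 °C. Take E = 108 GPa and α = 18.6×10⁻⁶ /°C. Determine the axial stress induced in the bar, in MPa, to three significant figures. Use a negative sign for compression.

Free thermal expansion αLΔT = 18.6e-6 · 8060 · 149 = 22.34 mm.
The walls engage after the gap closes; constrained expansion = 22.34 − 13 = 9.337 mm.
The walls impose strain ε = −(9.337)/8060 = -1.1585e-03; σ = Eε = 108000 · -1.1585e-03 = -125.1 MPa.

-125 MPa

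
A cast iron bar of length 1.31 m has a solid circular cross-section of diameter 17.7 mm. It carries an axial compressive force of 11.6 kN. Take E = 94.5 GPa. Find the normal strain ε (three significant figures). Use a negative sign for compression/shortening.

-4.99e-04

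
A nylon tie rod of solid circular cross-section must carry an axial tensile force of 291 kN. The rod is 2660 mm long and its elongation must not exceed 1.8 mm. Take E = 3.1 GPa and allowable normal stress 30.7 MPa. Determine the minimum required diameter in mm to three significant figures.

420 mm

Required area A ≥ P/σ_allow = 291000/30.7 = 9479 mm².
For a solid circular section, d ≥ √(4A/π) = 109.9 mm.
Elongation limit: A ≥ PL/(Eδ_allow) = 291000·2660/(3100·1.8) = 138700 mm² ⇒ d ≥ 420.3 mm.
The elongation limit governs.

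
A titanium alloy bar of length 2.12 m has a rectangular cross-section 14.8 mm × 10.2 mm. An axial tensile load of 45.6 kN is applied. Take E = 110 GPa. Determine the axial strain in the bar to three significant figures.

0.00275

A = 151 mm².
σ = N/A = 302.1 MPa; ε = σ/E = 302.1/110000 = 2.746e-03.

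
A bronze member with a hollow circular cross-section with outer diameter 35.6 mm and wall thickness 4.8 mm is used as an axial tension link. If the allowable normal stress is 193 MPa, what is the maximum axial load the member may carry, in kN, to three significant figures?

89.6 kN

A = 464.5 mm².
P_max = σ_allow · A = 193 · 464.5 = 89640 N = 89.64 kN.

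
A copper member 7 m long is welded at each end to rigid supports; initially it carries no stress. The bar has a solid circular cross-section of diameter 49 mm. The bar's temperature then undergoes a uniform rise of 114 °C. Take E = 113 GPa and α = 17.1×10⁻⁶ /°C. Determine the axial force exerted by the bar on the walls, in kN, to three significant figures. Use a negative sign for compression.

Free thermal expansion αLΔT = 17.1e-6 · 7000 · 114 = 13.65 mm.
The walls impose strain ε = −(13.65)/7000 = -1.9494e-03; σ = Eε = 113000 · -1.9494e-03 = -220.3 MPa.
Wall reaction R = σ·A = -220.3·1886 = -415400 N = -415.4 kN.

-415 kN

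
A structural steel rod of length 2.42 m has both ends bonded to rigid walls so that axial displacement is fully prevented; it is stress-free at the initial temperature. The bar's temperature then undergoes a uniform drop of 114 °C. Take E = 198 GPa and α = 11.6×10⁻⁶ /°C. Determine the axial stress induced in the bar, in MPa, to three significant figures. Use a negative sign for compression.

262 MPa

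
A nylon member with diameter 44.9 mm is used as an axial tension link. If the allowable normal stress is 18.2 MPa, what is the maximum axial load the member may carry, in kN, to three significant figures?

28.8 kN

A = 1583 mm².
P_max = σ_allow · A = 18.2 · 1583 = 28820 N = 28.82 kN.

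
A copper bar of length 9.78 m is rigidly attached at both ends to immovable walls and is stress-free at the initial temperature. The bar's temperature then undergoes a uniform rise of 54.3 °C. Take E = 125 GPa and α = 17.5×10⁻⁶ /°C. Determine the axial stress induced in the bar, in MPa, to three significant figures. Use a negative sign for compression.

Free thermal expansion αLΔT = 17.5e-6 · 9780 · 54.3 = 9.293 mm.
The walls impose strain ε = −(9.293)/9780 = -9.5025e-04; σ = Eε = 125000 · -9.5025e-04 = -118.8 MPa.

-119 MPa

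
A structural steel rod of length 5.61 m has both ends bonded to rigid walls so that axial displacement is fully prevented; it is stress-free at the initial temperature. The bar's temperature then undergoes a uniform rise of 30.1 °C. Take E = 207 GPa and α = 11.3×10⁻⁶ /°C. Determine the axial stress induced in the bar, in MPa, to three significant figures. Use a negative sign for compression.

-70.4 MPa

Free thermal expansion αLΔT = 11.3e-6 · 5610 · 30.1 = 1.908 mm.
The walls impose strain ε = −(1.908)/5610 = -3.4013e-04; σ = Eε = 207000 · -3.4013e-04 = -70.41 MPa.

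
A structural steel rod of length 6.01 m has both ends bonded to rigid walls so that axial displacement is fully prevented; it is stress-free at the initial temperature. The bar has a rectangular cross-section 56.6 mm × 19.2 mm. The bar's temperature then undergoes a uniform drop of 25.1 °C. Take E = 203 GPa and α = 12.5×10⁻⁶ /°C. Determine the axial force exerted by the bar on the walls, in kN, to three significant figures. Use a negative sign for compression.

Free thermal expansion αLΔT = 12.5e-6 · 6010 · -25.1 = -1.886 mm.
The walls impose strain ε = −(-1.886)/6010 = 3.1375e-04; σ = Eε = 203000 · 3.1375e-04 = 63.69 MPa.
Wall reaction R = σ·A = 63.69·1087 = 69210 N = 69.21 kN.

69.2 kN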